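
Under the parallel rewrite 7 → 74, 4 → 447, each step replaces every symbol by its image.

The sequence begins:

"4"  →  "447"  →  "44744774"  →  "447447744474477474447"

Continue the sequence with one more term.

Applying the rule to each of the 21 symbols of 447447744474477474447 gives the pieces 447 447 74 447 447 74 74 447 447 447 74 447 447 74 74 447 74 447 447 447 74, which concatenate to the answer.

4474477444744774744474474477444744774744477444744744774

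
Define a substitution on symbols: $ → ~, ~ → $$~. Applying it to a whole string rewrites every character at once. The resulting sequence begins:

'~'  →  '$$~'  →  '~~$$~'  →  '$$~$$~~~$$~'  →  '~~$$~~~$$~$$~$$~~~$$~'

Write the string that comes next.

Rewriting the 21 symbols of ~~$$~~~$$~$$~$$~~~$$~ one by one yields $$~ $$~ ~ ~ $$~ $$~ $$~ ~ ~ $$~ ~ ~ $$~ ~ ~ $$~ $$~ $$~ ~ ~ $$~; concatenated:

$$~$$~~~$$~$$~$$~~~$$~~~$$~~~$$~$$~$$~~~$$~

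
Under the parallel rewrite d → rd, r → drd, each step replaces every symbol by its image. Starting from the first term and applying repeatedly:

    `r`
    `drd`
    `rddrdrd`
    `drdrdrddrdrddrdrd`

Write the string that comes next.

rddrdrddrdrddrdrdrddrdrddrdrdrddrdrddrdrd

Replace each of the 17 characters of drdrdrddrdrddrdrd in place — rd drd rd drd rd drd rd rd drd rd drd rd rd drd rd drd rd — and concatenate.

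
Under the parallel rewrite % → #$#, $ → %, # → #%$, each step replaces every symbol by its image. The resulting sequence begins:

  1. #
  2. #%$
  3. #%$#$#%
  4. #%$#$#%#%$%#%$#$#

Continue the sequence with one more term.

#%$#$#%#%$%#%$#$##%$#$#%#$##%$#$#%#%$%#%$

Applying the rule to each of the 17 symbols of #%$#$#%#%$%#%$#$# gives the pieces #%$ #$# % #%$ % #%$ #$# #%$ #$# % #$# #%$ #$# % #%$ % #%$, which concatenate to the answer.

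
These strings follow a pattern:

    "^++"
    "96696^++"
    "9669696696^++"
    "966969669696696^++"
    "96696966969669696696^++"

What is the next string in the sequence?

9669696696966969669696696^++

Each term is the previous one with 96696 prepended.
So the next term is 96696·96696966969669696696^++.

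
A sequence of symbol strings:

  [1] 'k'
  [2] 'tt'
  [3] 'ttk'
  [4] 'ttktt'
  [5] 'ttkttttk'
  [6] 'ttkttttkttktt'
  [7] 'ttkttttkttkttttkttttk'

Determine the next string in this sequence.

Each term (from the third on) is the previous term followed by the one before it: term 3 = tt·k = ttk.
So term 8 is ttkttttkttkttttkttttk·ttkttttkttktt.

ttkttttkttkttttkttttkttkttttkttktt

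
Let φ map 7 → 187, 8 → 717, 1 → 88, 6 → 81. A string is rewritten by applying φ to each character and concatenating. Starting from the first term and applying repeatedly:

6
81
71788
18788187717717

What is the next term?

88717187717717887171871878818718788187

φ(18788187717717) expands symbol-by-symbol to 88 717 187 717 717 88 717 187 187 88 187 187 88 187; joining the 14 pieces gives the next term.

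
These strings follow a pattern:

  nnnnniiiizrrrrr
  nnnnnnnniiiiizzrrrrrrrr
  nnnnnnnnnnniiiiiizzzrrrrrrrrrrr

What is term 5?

nnnnnnnnnnnnnnnnniiiiiiiizzzzzrrrrrrrrrrrrrrrrr

Each string has the form n^{3n+2} i^{n+3} z^{n} r^{3n+2} (n = 1, 2, …).
For term 5, n = 5, so the run lengths are 17, 8, 5, 17.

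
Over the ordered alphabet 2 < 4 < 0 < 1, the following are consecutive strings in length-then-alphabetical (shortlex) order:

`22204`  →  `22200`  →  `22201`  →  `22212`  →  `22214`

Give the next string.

The successor of 22214 increments the rightmost position that isn't already 1 and resets every position after it to 2.

22210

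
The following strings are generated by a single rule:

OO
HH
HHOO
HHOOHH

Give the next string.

HHOOHHHHOO

Each term (from the third on) is the previous term followed by the one before it: term 3 = HH·OO = HHOO.
The next term joins HHOOHH and HHOO.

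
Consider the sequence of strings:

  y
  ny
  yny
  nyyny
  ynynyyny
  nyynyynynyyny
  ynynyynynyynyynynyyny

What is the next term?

This is a Fibonacci-style word recurrence s(k) = s(k−2)·s(k−1): e.g. y·ny = yny.
The next term joins nyynyynynyyny and ynynyynynyynyynynyyny.

nyynyynynyynyynynyynynyynyynynyyny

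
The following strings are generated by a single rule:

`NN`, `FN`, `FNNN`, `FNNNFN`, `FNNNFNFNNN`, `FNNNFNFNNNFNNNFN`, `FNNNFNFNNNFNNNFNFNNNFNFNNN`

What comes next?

From term 3 onward, concatenate the last term with the second-to-last: FN·NN = FNNN, FNNN·FN = FNNNFN, …
The next term joins FNNNFNFNNNFNNNFNFNNNFNFNNN and FNNNFNFNNNFNNNFN.

FNNNFNFNNNFNNNFNFNNNFNFNNNFNNNFNFNNNFNNNFN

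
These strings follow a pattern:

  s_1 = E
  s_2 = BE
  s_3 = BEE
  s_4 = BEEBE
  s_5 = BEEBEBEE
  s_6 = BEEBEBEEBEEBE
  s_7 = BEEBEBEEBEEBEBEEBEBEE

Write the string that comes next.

This is a Fibonacci-style word recurrence s(k) = s(k−1)·s(k−2): e.g. BE·E = BEE.
The next term joins BEEBEBEEBEEBEBEEBEBEE and BEEBEBEEBEEBE.

BEEBEBEEBEEBEBEEBEBEEBEEBEBEEBEEBE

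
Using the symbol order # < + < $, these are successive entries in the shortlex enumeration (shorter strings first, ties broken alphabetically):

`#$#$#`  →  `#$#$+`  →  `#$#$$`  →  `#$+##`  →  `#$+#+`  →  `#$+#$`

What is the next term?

#$++#

The successor of #$+#$ increments the rightmost position that isn't already $ and resets every position after it to #.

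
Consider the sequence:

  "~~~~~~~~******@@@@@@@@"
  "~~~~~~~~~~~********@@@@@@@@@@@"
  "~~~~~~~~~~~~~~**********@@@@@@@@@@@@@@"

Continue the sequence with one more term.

The n-th term is 3n+2 ~'s then 2n+2 *'s then 3n+2 @'s, where the shown terms are n = 2, 3, 4.
Setting n = 5 gives 17, 12, 17 characters in each block.

~~~~~~~~~~~~~~~~~************@@@@@@@@@@@@@@@@@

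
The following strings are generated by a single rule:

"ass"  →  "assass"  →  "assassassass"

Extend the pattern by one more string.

s(k+1) = s(k)·s(k) — each term doubles the last.
Doubling assassassass:

assassassassassassassass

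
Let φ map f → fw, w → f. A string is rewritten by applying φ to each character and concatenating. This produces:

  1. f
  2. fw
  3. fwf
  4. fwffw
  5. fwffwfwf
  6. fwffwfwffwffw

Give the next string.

fwffwfwffwffwfwffwfwf

Replace each of the 13 characters of fwffwfwffwffw in place — fw f fw fw f fw f fw fw f fw fw f — and concatenate.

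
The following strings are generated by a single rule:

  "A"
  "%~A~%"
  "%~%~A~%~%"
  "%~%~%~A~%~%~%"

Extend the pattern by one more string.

%~%~%~%~A~%~%~%~%

Every step adds %~ to the front and ~% to the end of the previous string.
One more step from %~%~%~A~%~%~% gives the answer.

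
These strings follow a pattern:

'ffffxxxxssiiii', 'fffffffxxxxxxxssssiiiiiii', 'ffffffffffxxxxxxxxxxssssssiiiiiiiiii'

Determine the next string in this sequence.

Term n consists of 3n+1 f's, followed by 3n+1 x's, followed by 2n s's, followed by 3n+1 i's (n = 1, 2, …).
Setting n = 4 gives 13, 13, 8, 13 characters in each block.

fffffffffffffxxxxxxxxxxxxxssssssssiiiiiiiiiiiii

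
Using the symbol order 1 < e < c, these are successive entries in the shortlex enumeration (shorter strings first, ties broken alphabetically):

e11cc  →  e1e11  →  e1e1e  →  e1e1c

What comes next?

e1ee1

Find the rightmost character of e1e1c below c, bump it to the next letter, and reset everything to its right to 1.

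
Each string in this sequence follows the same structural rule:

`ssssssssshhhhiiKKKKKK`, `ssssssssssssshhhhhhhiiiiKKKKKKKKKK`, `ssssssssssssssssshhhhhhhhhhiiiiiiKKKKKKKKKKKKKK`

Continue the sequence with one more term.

ssssssssssssssssssssshhhhhhhhhhhhhiiiiiiiiKKKKKKKKKKKKKKKKKK

Each string has the form s^{4n+1} h^{3n-2} i^{2n-2} K^{4n-2}, where the shown terms are n = 2, 3, 4.
For the next term, n = 5, so the run lengths are 21, 13, 8, 18.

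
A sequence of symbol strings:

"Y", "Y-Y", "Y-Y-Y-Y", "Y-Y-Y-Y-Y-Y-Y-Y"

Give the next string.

Every step duplicates the string with '-' between the halves.
One more doubling of Y-Y-Y-Y-Y-Y-Y-Y gives the answer.

Y-Y-Y-Y-Y-Y-Y-Y-Y-Y-Y-Y-Y-Y-Y-Y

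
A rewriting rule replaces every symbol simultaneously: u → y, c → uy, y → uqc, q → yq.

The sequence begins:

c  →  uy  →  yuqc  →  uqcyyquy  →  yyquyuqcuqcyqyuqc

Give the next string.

uqcuqcyqyuqcyyquyyyquyuqcyquqcyyquy

Applying the rule to each of the 17 symbols of yyquyuqcuqcyqyuqc gives the pieces uqc uqc yq y uqc y yq uy y yq uy uqc yq uqc y yq uy, which concatenate to the answer.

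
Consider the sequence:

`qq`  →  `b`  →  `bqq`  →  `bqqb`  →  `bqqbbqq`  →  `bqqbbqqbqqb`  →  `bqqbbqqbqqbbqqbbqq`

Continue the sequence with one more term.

From term 3 onward, concatenate the last term with the second-to-last: b·qq = bqq, bqq·b = bqqb, …
The next term joins bqqbbqqbqqbbqqbbqq and bqqbbqqbqqb.

bqqbbqqbqqbbqqbbqqbqqbbqqbqqb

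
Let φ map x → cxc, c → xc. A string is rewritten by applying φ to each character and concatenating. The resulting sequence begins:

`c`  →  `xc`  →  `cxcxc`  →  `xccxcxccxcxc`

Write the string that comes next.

cxcxcxccxcxccxcxcxccxcxccxcxc

Expanding xccxcxccxcxc: x→cxc, c→xc, c→xc, x→cxc, c→xc, x→cxc, c→xc, c→xc, x→cxc, c→xc, x→cxc, c→xc. Concatenated: cxc xc xc cxc xc cxc xc xc cxc xc cxc xc.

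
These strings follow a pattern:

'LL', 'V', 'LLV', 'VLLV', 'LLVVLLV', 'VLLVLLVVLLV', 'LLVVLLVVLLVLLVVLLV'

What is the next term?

VLLVLLVVLLVLLVVLLVVLLVLLVVLLV

From term 3 onward, concatenate the second-to-last term with the last: LL·V = LLV, V·LLV = VLLV, …
Continuing: VLLVLLVVLLV · LLVVLLVVLLVLLVVLLV gives term 8.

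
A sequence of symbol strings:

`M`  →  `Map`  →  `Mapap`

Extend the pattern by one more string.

Every step adds ap to the end: s(k+1) = s(k)·ap.
Applying this once more to Mapap:

Mapapap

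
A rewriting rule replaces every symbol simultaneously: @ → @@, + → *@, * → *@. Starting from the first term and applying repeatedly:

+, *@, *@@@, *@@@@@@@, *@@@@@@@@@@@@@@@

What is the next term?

Rewriting the 16 symbols of *@@@@@@@@@@@@@@@ one by one yields *@ @@ @@ @@ @@ @@ @@ @@ @@ @@ @@ @@ @@ @@ @@ @@; concatenated:

*@@@@@@@@@@@@@@@@@@@@@@@@@@@@@@@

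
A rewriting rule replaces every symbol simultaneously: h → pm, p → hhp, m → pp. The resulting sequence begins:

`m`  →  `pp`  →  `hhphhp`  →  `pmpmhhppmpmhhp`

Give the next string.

hhppphhppppmpmhhphhppphhppppmpmhhp

Replace each of the 14 characters of pmpmhhppmpmhhp in place — hhp pp hhp pp pm pm hhp hhp pp hhp pp pm pm hhp — and concatenate.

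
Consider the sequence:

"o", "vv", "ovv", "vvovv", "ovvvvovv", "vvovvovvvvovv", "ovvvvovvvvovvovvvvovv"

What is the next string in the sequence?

This is a Fibonacci-style word recurrence s(k) = s(k−2)·s(k−1): e.g. o·vv = ovv.
Continuing: vvovvovvvvovv · ovvvvovvvvovvovvvvovv gives term 8.

vvovvovvvvovvovvvvovvvvovvovvvvovv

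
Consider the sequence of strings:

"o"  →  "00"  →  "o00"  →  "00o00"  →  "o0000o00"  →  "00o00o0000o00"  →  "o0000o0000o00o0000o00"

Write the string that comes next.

Each term (from the third on) is the two preceding terms concatenated in order: term 3 = o·00 = o00.
Continuing: 00o00o0000o00 · o0000o0000o00o0000o00 gives term 8.

00o00o0000o00o0000o0000o00o0000o00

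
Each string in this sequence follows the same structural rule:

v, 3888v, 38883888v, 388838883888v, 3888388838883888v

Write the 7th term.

The strings grow by a fixed prefix 3888 each time.
From 3888388838883888v, 2 further steps: 3888388838883888v → 38883888388838883888v → (answer).

388838883888388838883888v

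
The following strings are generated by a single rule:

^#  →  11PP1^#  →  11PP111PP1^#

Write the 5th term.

11PP111PP111PP111PP1^#

The strings grow by a fixed prefix 11PP1 each time.
From 11PP111PP1^#, 2 further steps: 11PP111PP1^# → 11PP111PP111PP1^# → (answer).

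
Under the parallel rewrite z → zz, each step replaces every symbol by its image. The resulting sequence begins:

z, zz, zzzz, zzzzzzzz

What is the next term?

Apply φ to zzzzzzzz symbol by symbol: z→zz, z→zz, z→zz, z→zz, z→zz, z→zz, z→zz, z→zz; joined: zz zz zz zz zz zz zz zz.

zzzzzzzzzzzzzzzz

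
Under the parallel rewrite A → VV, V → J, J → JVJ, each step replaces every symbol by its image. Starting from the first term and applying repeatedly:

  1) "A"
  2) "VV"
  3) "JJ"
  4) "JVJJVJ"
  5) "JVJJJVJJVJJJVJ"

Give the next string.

Replace each of the 14 characters of JVJJJVJJVJJJVJ in place — JVJ J JVJ JVJ JVJ J JVJ JVJ J JVJ JVJ JVJ J JVJ — and concatenate.

JVJJJVJJVJJVJJJVJJVJJJVJJVJJVJJJVJ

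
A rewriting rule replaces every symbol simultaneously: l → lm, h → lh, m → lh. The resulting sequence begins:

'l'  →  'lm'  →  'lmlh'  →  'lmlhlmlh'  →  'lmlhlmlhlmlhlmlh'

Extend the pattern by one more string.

φ(lmlhlmlhlmlhlmlh) expands symbol-by-symbol to lm lh lm lh lm lh lm lh lm lh lm lh lm lh lm lh; joining the 16 pieces gives the next term.

lmlhlmlhlmlhlmlhlmlhlmlhlmlhlmlh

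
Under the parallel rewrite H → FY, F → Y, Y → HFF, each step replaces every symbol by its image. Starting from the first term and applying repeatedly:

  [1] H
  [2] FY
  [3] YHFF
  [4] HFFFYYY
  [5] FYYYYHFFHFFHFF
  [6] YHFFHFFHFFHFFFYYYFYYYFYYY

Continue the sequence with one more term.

HFFFYYYFYYYFYYYFYYYYHFFHFFHFFYHFFHFFHFFYHFFHFFHFF

Replace each of the 25 characters of YHFFHFFHFFHFFFYYYFYYYFYYY in place — HFF FY Y Y FY Y Y FY Y Y FY Y Y Y HFF HFF HFF Y HFF HFF HFF Y HFF HFF HFF — and concatenate.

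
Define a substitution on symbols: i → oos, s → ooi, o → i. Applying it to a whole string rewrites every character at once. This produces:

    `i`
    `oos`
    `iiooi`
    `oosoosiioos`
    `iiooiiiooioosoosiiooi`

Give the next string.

Rewriting the 21 symbols of iiooiiiooioosoosiiooi one by one yields oos oos i i oos oos oos i i oos i i ooi i i ooi oos oos i i oos; concatenated:

oosoosiioosoosoosiioosiiooiiiooioosoosiioos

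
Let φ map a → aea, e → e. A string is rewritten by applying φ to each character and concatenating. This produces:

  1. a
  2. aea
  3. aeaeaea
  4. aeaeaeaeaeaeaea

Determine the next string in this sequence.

aeaeaeaeaeaeaeaeaeaeaeaeaeaeaea

Replace each of the 15 characters of aeaeaeaeaeaeaea in place — aea e aea e aea e aea e aea e aea e aea e aea — and concatenate.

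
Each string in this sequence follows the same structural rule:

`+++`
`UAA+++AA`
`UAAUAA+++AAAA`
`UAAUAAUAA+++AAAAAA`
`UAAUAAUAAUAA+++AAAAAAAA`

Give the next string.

UAAUAAUAAUAAUAA+++AAAAAAAAAA

Each term wraps the previous one in UAA on the left and AA on the right.
So the next term is UAA·UAAUAAUAAUAA+++AAAAAAAA·AA.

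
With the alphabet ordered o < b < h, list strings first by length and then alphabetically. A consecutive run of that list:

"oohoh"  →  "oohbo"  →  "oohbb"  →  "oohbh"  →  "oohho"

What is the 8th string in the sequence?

Stepping forward 3 times from oohho: oohho → oohhb → oohhh, then the target.

obooo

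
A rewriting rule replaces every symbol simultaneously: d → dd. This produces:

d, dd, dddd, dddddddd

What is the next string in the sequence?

Rewriting each symbol of dddddddd: d→dd, d→dd, d→dd, d→dd, d→dd, d→dd, d→dd, d→dd, which concatenates to dd dd dd dd dd dd dd dd.

dddddddddddddddd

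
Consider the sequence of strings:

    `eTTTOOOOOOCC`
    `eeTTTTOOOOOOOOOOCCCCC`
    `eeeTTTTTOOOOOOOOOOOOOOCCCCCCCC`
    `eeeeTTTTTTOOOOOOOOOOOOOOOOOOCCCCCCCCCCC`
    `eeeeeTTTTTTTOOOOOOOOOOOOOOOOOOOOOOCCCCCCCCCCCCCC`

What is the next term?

eeeeeeTTTTTTTTOOOOOOOOOOOOOOOOOOOOOOOOOOCCCCCCCCCCCCCCCCC

Reading off run lengths: e runs 1, 2, 3, 4, 5; T runs 3, 4, 5, 6, 7; O runs 6, 10, 14, 18, 22; C runs 2, 5, 8, 11, 14 — each is linear in n (n = 1, 2, …).
At n = 6 the blocks have lengths 6, 8, 26, 17.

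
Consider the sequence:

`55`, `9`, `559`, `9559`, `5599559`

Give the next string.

95595599559

Each term (from the third on) is the two preceding terms concatenated in order: term 3 = 55·9 = 559.
The next term joins 9559 and 5599559.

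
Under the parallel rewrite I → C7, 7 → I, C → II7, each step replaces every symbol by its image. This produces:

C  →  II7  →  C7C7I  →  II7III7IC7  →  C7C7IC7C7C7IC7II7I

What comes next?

II7III7IC7II7III7III7IC7II7IC7C7IC7

Replace each of the 18 characters of C7C7IC7C7C7IC7II7I in place — II7 I II7 I C7 II7 I II7 I II7 I C7 II7 I C7 C7 I C7 — and concatenate.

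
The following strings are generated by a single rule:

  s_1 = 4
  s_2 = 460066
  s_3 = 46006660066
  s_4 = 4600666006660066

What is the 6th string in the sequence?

Each term is the previous one with 60066 appended.
From 4600666006660066, 2 further steps: 4600666006660066 → 460066600666006660066 → (answer).

46006660066600666006660066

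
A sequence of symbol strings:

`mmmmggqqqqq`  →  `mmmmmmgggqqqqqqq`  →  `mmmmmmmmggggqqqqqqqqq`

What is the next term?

mmmmmmmmmmgggggqqqqqqqqqqq

Term n consists of 2n m's, followed by n g's, followed by 2n+1 q's, where the shown terms are n = 2, 3, 4.
At n = 5 the blocks have lengths 10, 5, 11.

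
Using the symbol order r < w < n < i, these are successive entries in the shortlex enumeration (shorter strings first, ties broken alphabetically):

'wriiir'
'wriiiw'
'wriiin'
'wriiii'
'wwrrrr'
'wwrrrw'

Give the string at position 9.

wwrrwr

Stepping forward 3 times from wwrrrw: wwrrrw → wwrrrn → wwrrri, then the target.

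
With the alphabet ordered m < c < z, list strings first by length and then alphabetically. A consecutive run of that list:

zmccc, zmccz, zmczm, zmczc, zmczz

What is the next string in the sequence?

zmzmm

The successor of zmczz increments the rightmost position that isn't already z and resets every position after it to m.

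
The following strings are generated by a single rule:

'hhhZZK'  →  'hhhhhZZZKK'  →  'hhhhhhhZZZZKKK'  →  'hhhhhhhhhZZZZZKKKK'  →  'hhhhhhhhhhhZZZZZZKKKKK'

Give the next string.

Term n consists of 2n+1 h's, followed by n+1 Z's, followed by n K's (n = 1, 2, …).
Setting n = 6 gives 13, 7, 6 characters in each block.

hhhhhhhhhhhhhZZZZZZZKKKKKK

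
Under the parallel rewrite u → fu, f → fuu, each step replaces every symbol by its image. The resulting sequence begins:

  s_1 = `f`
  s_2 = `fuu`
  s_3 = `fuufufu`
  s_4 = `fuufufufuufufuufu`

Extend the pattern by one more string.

Applying the rule to each of the 17 symbols of fuufufufuufufuufu gives the pieces fuu fu fu fuu fu fuu fu fuu fu fu fuu fu fuu fu fu fuu fu, which concatenate to the answer.

fuufufufuufufuufufuufufufuufufuufufufuufu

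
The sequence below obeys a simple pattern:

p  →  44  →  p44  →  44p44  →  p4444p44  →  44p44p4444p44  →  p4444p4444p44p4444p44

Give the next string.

This is a Fibonacci-style word recurrence s(k) = s(k−2)·s(k−1): e.g. p·44 = p44.
The next term joins 44p44p4444p44 and p4444p4444p44p4444p44.

44p44p4444p44p4444p4444p44p4444p44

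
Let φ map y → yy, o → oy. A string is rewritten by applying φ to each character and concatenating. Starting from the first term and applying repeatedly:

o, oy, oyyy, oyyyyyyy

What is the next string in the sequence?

Expanding oyyyyyyy: o→oy, y→yy, y→yy, y→yy, y→yy, y→yy, y→yy, y→yy. Concatenated: oy yy yy yy yy yy yy yy.

oyyyyyyyyyyyyyyy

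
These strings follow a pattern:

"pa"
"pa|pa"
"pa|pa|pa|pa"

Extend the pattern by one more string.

Every step duplicates the string with '|' between the halves.
Doubling pa|pa|pa|pa with '|' between the halves:

pa|pa|pa|pa|pa|pa|pa|pa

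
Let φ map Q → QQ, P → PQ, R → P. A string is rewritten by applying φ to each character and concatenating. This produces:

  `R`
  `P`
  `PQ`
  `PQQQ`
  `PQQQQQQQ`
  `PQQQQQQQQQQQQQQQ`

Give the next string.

Replace each of the 16 characters of PQQQQQQQQQQQQQQQ in place — PQ QQ QQ QQ QQ QQ QQ QQ QQ QQ QQ QQ QQ QQ QQ QQ — and concatenate.

PQQQQQQQQQQQQQQQQQQQQQQQQQQQQQQQ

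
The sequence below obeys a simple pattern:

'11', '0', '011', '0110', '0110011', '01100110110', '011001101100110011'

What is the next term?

01100110110011001101100110110

From term 3 onward, concatenate the last term with the second-to-last: 0·11 = 011, 011·0 = 0110, …
The next term joins 011001101100110011 and 01100110110.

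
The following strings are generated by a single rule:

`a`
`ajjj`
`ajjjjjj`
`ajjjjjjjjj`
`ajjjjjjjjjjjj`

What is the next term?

The strings grow by a fixed suffix jjj each time.
One more step from ajjjjjjjjjjjj gives the answer.

ajjjjjjjjjjjjjjj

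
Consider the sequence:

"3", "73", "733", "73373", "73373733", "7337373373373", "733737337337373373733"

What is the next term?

From term 3 onward, concatenate the last term with the second-to-last: 73·3 = 733, 733·73 = 73373, …
The next term joins 733737337337373373733 and 7337373373373.

7337373373373733737337337373373373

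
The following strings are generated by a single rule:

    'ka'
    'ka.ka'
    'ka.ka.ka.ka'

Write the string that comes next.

Each string is two copies of the previous one joined by '.'.
Doubling ka.ka.ka.ka with '.' between the halves:

ka.ka.ka.ka.ka.ka.ka.ka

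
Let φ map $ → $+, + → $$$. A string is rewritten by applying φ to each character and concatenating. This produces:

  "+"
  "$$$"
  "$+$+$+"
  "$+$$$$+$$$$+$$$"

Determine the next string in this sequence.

Replace each of the 15 characters of $+$$$$+$$$$+$$$ in place — $+ $$$ $+ $+ $+ $+ $$$ $+ $+ $+ $+ $$$ $+ $+ $+ — and concatenate.

$+$$$$+$+$+$+$$$$+$+$+$+$$$$+$+$+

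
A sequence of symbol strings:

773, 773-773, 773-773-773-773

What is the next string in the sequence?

s(k+1) = s(k)·-·s(k) — each term doubles the last with '-' between the halves.
Doubling 773-773-773-773 with '-' between the halves:

773-773-773-773-773-773-773-773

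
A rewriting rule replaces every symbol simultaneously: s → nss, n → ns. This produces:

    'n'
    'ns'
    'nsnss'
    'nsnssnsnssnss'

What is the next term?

φ(nsnssnsnssnss) expands symbol-by-symbol to ns nss ns nss nss ns nss ns nss nss ns nss nss; joining the 13 pieces gives the next term.

nsnssnsnssnssnsnssnsnssnssnsnssnss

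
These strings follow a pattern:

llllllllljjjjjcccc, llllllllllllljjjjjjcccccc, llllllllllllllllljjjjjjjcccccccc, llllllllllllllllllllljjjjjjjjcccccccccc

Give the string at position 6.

Reading off run lengths: l runs 9, 13, 17, 21; j runs 5, 6, 7, 8; c runs 4, 6, 8, 10 — each is linear in n, where the shown terms are n = 2, 3, 4, 5.
At n = 7 the blocks have lengths 29, 10, 14.

llllllllllllllllllllllllllllljjjjjjjjjjcccccccccccccc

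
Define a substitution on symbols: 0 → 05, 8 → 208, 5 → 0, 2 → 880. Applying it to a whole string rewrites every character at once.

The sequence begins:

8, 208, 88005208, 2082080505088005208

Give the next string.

Replace each of the 19 characters of 2082080505088005208 in place — 880 05 208 880 05 208 05 0 05 0 05 208 208 05 05 0 880 05 208 — and concatenate.

8800520888005208050050052082080505088005208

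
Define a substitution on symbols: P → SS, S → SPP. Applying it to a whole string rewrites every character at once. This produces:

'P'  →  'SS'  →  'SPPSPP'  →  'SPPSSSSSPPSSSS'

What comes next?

Rewriting the 14 symbols of SPPSSSSSPPSSSS one by one yields SPP SS SS SPP SPP SPP SPP SPP SS SS SPP SPP SPP SPP; concatenated:

SPPSSSSSPPSPPSPPSPPSPPSSSSSPPSPPSPPSPP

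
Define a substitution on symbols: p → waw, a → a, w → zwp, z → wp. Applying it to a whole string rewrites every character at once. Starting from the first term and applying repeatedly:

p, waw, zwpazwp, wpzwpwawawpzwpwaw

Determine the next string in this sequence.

Replace each of the 17 characters of wpzwpwawawpzwpwaw in place — zwp waw wp zwp waw zwp a zwp a zwp waw wp zwp waw zwp a zwp — and concatenate.

zwpwawwpzwpwawzwpazwpazwpwawwpzwpwawzwpazwp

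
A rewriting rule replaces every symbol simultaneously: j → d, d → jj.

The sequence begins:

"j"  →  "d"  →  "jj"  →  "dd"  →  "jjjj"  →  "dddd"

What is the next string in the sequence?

jjjjjjjj

Apply φ to dddd symbol by symbol: d→jj, d→jj, d→jj, d→jj; joined: jj jj jj jj.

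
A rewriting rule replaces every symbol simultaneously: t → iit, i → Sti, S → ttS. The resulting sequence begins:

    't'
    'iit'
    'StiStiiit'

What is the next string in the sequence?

Expanding StiStiiit: S→ttS, t→iit, i→Sti, S→ttS, t→iit, i→Sti, i→Sti, i→Sti, t→iit. Concatenated: ttS iit Sti ttS iit Sti Sti Sti iit.

ttSiitStittSiitStiStiStiiit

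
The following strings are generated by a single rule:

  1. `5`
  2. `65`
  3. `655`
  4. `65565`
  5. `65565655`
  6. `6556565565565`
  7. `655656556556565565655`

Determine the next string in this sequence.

6556565565565655656556556565565565

From term 3 onward, concatenate the last term with the second-to-last: 65·5 = 655, 655·65 = 65565, …
The next term joins 655656556556565565655 and 6556565565565.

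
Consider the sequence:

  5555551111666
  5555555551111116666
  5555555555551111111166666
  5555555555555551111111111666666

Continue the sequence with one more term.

5555555555555555551111111111116666666

Term n consists of 3n 5's, followed by 2n 1's, followed by n+1 6's, where the shown terms are n = 2, 3, 4, 5.
Setting n = 6 gives 18, 12, 7 characters in each block.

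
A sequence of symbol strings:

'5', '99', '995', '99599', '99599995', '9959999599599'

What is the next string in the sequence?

995999959959999599995

Each term (from the third on) is the previous term followed by the one before it: term 3 = 99·5 = 995.
So term 7 is 9959999599599·99599995.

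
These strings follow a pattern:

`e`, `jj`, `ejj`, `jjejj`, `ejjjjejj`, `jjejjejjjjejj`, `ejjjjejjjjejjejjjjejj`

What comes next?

jjejjejjjjejjejjjjejjjjejjejjjjejj

Each term (from the third on) is the two preceding terms concatenated in order: term 3 = e·jj = ejj.
Continuing: jjejjejjjjejj · ejjjjejjjjejjejjjjejj gives term 8.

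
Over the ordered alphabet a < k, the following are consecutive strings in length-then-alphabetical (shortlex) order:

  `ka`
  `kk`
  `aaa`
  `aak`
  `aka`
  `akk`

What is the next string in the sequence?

Find the rightmost character of akk below k, bump it to the next letter, and reset everything to its right to a.

kaa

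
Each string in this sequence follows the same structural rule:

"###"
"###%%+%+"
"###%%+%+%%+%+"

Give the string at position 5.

The strings grow by a fixed suffix %%+%+ each time.
From ###%%+%+%%+%+, 2 further steps: ###%%+%+%%+%+ → ###%%+%+%%+%+%%+%+ → (answer).

###%%+%+%%+%+%%+%+%%+%+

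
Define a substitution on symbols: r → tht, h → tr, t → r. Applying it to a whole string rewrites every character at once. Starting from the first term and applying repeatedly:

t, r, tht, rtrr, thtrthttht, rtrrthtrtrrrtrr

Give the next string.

thtrthtthtrtrrthtrthtthtthtrthttht

φ(rtrrthtrtrrrtrr) expands symbol-by-symbol to tht r tht tht r tr r tht r tht tht tht r tht tht; joining the 15 pieces gives the next term.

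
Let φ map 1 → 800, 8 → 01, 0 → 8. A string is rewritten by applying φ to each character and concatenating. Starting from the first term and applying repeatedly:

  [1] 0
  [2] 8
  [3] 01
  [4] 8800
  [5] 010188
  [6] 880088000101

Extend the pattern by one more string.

01018801018888008800

Rewriting each symbol of 880088000101: 8→01, 8→01, 0→8, 0→8, 8→01, 8→01, 0→8, 0→8, 0→8, 1→800, 0→8, 1→800, which concatenates to 01 01 8 8 01 01 8 8 8 800 8 800.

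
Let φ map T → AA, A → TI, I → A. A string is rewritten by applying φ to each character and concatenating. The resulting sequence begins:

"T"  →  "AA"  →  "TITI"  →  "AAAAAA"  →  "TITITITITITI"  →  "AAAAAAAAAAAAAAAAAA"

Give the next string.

TITITITITITITITITITITITITITITITITITI

φ(AAAAAAAAAAAAAAAAAA) expands symbol-by-symbol to TI TI TI TI TI TI TI TI TI TI TI TI TI TI TI TI TI TI; joining the 18 pieces gives the next term.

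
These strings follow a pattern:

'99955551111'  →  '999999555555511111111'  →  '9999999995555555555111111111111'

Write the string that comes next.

99999999999955555555555551111111111111111

Each string has the form 9^{3n} 5^{3n+1} 1^{4n} (n = 1, 2, …).
At n = 4 the blocks have lengths 12, 13, 16.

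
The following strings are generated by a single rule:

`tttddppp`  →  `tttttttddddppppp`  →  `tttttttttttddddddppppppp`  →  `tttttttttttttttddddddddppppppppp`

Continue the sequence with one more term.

tttttttttttttttttttddddddddddppppppppppp

Each string has the form t^{4n-1} d^{2n} p^{2n+1} (n = 1, 2, …).
At n = 5 the blocks have lengths 19, 10, 11.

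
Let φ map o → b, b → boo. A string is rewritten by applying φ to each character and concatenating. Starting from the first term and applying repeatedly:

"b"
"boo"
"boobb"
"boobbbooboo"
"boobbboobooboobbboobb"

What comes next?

boobbboobooboobbboobbboobbboobooboobbbooboo

Applying the rule to each of the 21 symbols of boobbboobooboobbboobb gives the pieces boo b b boo boo boo b b boo b b boo b b boo boo boo b b boo boo, which concatenate to the answer.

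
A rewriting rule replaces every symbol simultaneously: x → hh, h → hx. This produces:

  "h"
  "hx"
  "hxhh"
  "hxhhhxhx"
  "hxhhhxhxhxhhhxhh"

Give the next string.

hxhhhxhxhxhhhxhhhxhhhxhxhxhhhxhx

Applying the rule to each of the 16 symbols of hxhhhxhxhxhhhxhh gives the pieces hx hh hx hx hx hh hx hh hx hh hx hx hx hh hx hx, which concatenate to the answer.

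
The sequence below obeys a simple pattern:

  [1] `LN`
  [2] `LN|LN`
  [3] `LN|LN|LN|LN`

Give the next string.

Every step duplicates the string with '|' between the halves.
So the next term is two copies of LN|LN|LN|LN with '|' between the halves.

LN|LN|LN|LN|LN|LN|LN|LN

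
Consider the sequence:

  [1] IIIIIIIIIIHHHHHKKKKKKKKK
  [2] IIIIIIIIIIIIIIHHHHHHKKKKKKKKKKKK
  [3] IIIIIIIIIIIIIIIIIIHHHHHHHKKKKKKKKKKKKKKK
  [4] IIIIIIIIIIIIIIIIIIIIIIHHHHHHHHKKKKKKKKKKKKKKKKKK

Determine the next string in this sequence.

Term n consists of 4n-2 I's, followed by n+2 H's, followed by 3n K's, where the shown terms are n = 3, 4, 5, 6.
Setting n = 7 gives 26, 9, 21 characters in each block.

IIIIIIIIIIIIIIIIIIIIIIIIIIHHHHHHHHHKKKKKKKKKKKKKKKKKKKKK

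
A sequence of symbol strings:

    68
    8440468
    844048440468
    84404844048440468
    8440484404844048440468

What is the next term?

844048440484404844048440468

Every step adds 84404 at the front: s(k+1) = 84404·s(k).
So the next term is 84404·8440484404844048440468.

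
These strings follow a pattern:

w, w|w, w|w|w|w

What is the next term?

s(k+1) = s(k)·|·s(k) — each term doubles the last with '|' between the halves.
Doubling w|w|w|w with '|' between the halves:

w|w|w|w|w|w|w|w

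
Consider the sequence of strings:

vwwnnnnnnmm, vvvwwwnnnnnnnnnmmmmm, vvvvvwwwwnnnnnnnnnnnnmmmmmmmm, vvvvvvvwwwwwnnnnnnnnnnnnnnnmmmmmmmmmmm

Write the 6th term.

vvvvvvvvvvvwwwwwwwnnnnnnnnnnnnnnnnnnnnnmmmmmmmmmmmmmmmmm

Each string has the form v^{2n-1} w^{n+1} n^{3n+3} m^{3n-1} (n = 1, 2, …).
At n = 6 the blocks have lengths 11, 7, 21, 17.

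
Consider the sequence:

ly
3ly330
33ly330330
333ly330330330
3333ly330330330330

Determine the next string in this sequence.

33333ly330330330330330

Each term wraps the previous one in 3 on the left and 330 on the right.
So the next term is 3·3333ly330330330330·330.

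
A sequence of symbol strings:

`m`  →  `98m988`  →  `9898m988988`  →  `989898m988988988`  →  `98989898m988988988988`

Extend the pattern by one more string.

Every step adds 98 to the front and 988 to the end of the previous string.
Applying this once more to 98989898m988988988988:

9898989898m988988988988988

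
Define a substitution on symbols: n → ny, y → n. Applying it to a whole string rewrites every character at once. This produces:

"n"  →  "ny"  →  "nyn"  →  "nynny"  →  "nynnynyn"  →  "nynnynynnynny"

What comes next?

nynnynynnynnynynnynyn

Replace each of the 13 characters of nynnynynnynny in place — ny n ny ny n ny n ny ny n ny ny n — and concatenate.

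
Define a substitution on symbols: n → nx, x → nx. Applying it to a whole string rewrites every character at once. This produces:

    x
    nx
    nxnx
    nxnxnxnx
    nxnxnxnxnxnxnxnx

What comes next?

φ(nxnxnxnxnxnxnxnx) expands symbol-by-symbol to nx nx nx nx nx nx nx nx nx nx nx nx nx nx nx nx; joining the 16 pieces gives the next term.

nxnxnxnxnxnxnxnxnxnxnxnxnxnxnxnx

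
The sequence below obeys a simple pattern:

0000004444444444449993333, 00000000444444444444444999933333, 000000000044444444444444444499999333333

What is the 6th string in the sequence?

000000000000000044444444444444444444444444499999999333333333

Each string has the form 0^{2n} 4^{3n+3} 9^{n} 3^{n+1}, where the shown terms are n = 3, 4, 5.
Setting n = 8 gives 16, 27, 8, 9 characters in each block.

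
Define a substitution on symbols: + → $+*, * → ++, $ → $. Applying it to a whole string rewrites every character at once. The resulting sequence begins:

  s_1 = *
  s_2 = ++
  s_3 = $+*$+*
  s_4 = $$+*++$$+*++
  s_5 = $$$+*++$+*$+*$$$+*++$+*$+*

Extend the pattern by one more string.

φ($$$+*++$+*$+*$$$+*++$+*$+*) expands symbol-by-symbol to $ $ $ $+* ++ $+* $+* $ $+* ++ $ $+* ++ $ $ $ $+* ++ $+* $+* $ $+* ++ $ $+* ++; joining the 26 pieces gives the next term.

$$$$+*++$+*$+*$$+*++$$+*++$$$$+*++$+*$+*$$+*++$$+*++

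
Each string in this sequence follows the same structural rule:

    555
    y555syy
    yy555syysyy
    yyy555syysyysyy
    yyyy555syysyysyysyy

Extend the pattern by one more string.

yyyyy555syysyysyysyysyy

Every step adds y to the front and syy to the end of the previous string.
So the next term is y·yyyy555syysyysyysyy·syy.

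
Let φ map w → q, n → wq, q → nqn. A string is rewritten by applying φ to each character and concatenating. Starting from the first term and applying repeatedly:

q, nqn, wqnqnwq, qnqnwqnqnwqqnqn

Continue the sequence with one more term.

Rewriting the 15 symbols of qnqnwqnqnwqqnqn one by one yields nqn wq nqn wq q nqn wq nqn wq q nqn nqn wq nqn wq; concatenated:

nqnwqnqnwqqnqnwqnqnwqqnqnnqnwqnqnwq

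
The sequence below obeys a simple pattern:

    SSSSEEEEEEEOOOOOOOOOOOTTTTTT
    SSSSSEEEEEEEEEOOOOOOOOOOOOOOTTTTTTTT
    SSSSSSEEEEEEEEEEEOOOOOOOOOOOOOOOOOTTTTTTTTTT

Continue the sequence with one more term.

The n-th term is n+1 S's then 2n+1 E's then 3n+2 O's then 2n T's, where the shown terms are n = 3, 4, 5.
Setting n = 6 gives 7, 13, 20, 12 characters in each block.

SSSSSSSEEEEEEEEEEEEEOOOOOOOOOOOOOOOOOOOOTTTTTTTTTTTT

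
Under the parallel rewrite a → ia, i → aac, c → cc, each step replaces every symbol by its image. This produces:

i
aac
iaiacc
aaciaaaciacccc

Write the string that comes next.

iaiaccaaciaiaiaccaaciacccccccc

φ(aaciaaaciacccc) expands symbol-by-symbol to ia ia cc aac ia ia ia cc aac ia cc cc cc cc; joining the 14 pieces gives the next term.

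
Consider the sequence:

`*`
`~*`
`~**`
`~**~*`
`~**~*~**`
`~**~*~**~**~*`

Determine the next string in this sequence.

From term 3 onward, concatenate the last term with the second-to-last: ~*·* = ~**, ~**·~* = ~**~*, …
So term 7 is ~**~*~**~**~*·~**~*~**.

~**~*~**~**~*~**~*~**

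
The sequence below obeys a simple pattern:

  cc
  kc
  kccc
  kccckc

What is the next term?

From term 3 onward, concatenate the last term with the second-to-last: kc·cc = kccc, kccc·kc = kccckc, …
So term 5 is kccckc·kccc.

kccckckccc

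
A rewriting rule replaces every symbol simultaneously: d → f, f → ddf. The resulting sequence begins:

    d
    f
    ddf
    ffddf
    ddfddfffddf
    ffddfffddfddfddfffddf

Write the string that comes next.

ddfddfffddfddfddfffddfffddfffddfddfddfffddf

φ(ffddfffddfddfddfffddf) expands symbol-by-symbol to ddf ddf f f ddf ddf ddf f f ddf f f ddf f f ddf ddf ddf f f ddf; joining the 21 pieces gives the next term.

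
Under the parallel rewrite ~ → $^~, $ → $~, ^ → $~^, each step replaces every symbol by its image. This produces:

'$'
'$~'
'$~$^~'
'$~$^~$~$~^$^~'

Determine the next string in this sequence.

Rewriting the 13 symbols of $~$^~$~$~^$^~ one by one yields $~ $^~ $~ $~^ $^~ $~ $^~ $~ $^~ $~^ $~ $~^ $^~; concatenated:

$~$^~$~$~^$^~$~$^~$~$^~$~^$~$~^$^~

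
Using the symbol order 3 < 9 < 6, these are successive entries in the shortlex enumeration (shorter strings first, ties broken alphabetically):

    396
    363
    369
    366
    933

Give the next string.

Find the rightmost character of 933 below 6, bump it to the next letter, and reset everything to its right to 3.

939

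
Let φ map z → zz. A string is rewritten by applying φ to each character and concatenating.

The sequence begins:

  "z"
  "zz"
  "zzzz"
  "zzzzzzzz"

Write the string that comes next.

Rewriting each symbol of zzzzzzzz: z→zz, z→zz, z→zz, z→zz, z→zz, z→zz, z→zz, z→zz, which concatenates to zz zz zz zz zz zz zz zz.

zzzzzzzzzzzzzzzz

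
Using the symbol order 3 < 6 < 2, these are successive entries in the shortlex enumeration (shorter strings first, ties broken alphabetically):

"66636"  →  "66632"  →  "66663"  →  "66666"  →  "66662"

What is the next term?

Find the rightmost character of 66662 below 2, bump it to the next letter, and reset everything to its right to 3.

66623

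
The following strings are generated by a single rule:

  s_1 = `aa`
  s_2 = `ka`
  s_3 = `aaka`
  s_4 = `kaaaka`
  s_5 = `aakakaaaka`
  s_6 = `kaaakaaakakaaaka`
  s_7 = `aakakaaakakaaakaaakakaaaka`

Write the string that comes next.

This is a Fibonacci-style word recurrence s(k) = s(k−2)·s(k−1): e.g. aa·ka = aaka.
Continuing: kaaakaaakakaaaka · aakakaaakakaaakaaakakaaaka gives term 8.

kaaakaaakakaaakaaakakaaakakaaakaaakakaaaka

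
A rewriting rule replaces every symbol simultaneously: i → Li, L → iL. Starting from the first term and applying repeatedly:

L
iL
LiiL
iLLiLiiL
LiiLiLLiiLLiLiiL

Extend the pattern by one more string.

φ(LiiLiLLiiLLiLiiL) expands symbol-by-symbol to iL Li Li iL Li iL iL Li Li iL iL Li iL Li Li iL; joining the 16 pieces gives the next term.

iLLiLiiLLiiLiLLiLiiLiLLiiLLiLiiL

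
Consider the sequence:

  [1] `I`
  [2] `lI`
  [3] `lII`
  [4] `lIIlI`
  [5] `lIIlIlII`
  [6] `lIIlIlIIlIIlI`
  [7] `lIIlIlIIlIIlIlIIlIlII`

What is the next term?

From term 3 onward, concatenate the last term with the second-to-last: lI·I = lII, lII·lI = lIIlI, …
The next term joins lIIlIlIIlIIlIlIIlIlII and lIIlIlIIlIIlI.

lIIlIlIIlIIlIlIIlIlIIlIIlIlIIlIIlI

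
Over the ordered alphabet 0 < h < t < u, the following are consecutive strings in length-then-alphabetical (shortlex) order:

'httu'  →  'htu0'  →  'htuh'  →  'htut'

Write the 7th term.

Advancing 3 positions from htut through htut → htuu → hu00 reaches term 7.

hu0h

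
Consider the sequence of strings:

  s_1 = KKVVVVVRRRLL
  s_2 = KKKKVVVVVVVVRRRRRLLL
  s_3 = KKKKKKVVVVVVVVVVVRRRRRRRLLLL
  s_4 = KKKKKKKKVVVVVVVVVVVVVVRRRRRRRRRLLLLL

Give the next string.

KKKKKKKKKKVVVVVVVVVVVVVVVVVRRRRRRRRRRRLLLLLL

Each string has the form K^{2n} V^{3n+2} R^{2n+1} L^{n+1} (n = 1, 2, …).
At n = 5 the blocks have lengths 10, 17, 11, 6.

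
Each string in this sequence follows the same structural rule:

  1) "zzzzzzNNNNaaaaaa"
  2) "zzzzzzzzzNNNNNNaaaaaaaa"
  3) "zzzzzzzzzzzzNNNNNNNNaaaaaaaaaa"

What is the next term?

Reading off run lengths: z runs 6, 9, 12; N runs 4, 6, 8; a runs 6, 8, 10 — each is linear in n, where the shown terms are n = 2, 3, 4.
Setting n = 5 gives 15, 10, 12 characters in each block.

zzzzzzzzzzzzzzzNNNNNNNNNNaaaaaaaaaaaa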